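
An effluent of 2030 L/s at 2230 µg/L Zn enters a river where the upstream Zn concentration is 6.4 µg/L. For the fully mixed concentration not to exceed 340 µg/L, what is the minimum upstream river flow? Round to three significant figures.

Set C_mix = 340: (Q·6.400 + 2030·2230) / (Q + 2030) = 340
→ Q = 2030·(2230 − 340)/(340 − 6.400) = 11500 L/s.

11500 L/s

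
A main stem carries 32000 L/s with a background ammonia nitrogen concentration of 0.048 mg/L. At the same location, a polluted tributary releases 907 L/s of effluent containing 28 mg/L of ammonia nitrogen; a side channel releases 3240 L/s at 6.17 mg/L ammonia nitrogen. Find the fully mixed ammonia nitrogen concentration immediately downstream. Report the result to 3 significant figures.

Flow-weighted average: C = (32000·0.04800 + 907.0·28.00 + 3240·6.170) / 36150 = 46920/36150 = 1.298 mg/L.

1.30 mg/L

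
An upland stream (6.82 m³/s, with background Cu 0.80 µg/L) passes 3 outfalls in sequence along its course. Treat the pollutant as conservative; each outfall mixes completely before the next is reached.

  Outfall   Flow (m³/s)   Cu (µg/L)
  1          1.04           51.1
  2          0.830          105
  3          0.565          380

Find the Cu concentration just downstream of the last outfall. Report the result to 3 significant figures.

38.9 µg/L

Outfall 1: combined Q = 7.860 m³/s; C = (6.820·0.8000 + 1.040·51.10)/7.860 = 7.455 µg/L.
Outfall 2: combined Q = 8.690 m³/s; C = (7.860·7.455 + 0.8300·105.0)/8.690 = 16.77 µg/L.
Outfall 3: combined Q = 9.255 m³/s; C = (8.690·16.77 + 0.5650·380.0)/9.255 = 38.95 µg/L.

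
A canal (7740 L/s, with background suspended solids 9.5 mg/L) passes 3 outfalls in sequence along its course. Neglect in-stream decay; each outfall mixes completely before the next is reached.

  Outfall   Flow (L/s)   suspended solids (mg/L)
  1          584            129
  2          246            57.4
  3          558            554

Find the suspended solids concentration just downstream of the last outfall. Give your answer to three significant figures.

51.7 mg/L

Outfall 1: combined Q = 8324 L/s; C = (7740·9.500 + 584.0·129.0)/8324 = 17.88 mg/L.
Outfall 2: combined Q = 8570 L/s; C = (8324·17.88 + 246.0·57.40)/8570 = 19.02 mg/L.
Outfall 3: combined Q = 9128 L/s; C = (8570·19.02 + 558.0·554.0)/9128 = 51.72 mg/L.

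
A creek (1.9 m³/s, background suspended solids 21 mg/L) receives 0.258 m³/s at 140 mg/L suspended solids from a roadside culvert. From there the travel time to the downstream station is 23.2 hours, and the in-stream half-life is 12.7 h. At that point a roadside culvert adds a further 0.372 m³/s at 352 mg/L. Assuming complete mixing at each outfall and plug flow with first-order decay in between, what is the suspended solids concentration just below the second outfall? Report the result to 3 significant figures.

60.2 mg/L

Flow-weighted average: C = (1.900·21.00 + 0.2580·140.0) / 2.158 = 76.02/2.158 = 35.23 mg/L; combined flow 2.158 m³/s.
Half-life 12.7 h → k = ln 2 / 12.7 = 0.05458 h⁻¹ = 1.310 d⁻¹.
After decay, C = 35.23 × e^(−kt) = 35.23 × 0.2819 = 9.930 mg/L.
At the second outfall, C = (2.158·9.930 + 0.3720·352.0) / (2.158 + 0.3720) = 60.23 mg/L.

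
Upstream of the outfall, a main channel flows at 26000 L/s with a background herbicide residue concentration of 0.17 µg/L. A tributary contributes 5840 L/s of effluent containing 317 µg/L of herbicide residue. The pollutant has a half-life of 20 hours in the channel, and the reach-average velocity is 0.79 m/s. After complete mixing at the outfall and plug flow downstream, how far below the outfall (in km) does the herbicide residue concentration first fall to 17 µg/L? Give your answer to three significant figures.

101 km

Conservation of mass: C = (26000·0.1700 + 5840·317.0) / 31840 = 1856000/31840 = 58.28 µg/L.
Half-life 20 h → k = ln 2 / 20 = 0.03466 h⁻¹ = 0.8318 d⁻¹.
Set 58.28·exp(−k·t) = 17 → t = ln(58.28/17)/k = 128000 s = 35.55 h.
Distance = v·t = 0.79·128000 = 101100 m = 101.1 km.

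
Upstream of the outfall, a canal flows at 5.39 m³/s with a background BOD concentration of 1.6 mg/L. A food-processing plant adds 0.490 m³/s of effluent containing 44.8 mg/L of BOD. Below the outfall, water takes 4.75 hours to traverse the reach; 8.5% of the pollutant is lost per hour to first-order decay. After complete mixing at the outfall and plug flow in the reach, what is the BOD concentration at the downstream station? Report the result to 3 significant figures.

Conservation of mass: C = (5.390·1.600 + 0.4900·44.80) / 5.880 = 30.58/5.880 = 5.200 mg/L.
8.5%/h lost → k = −ln(1 − 0.085) = 0.08883 h⁻¹.
First-order decay: C = 5.200·exp(−k·t) = 5.200·0.6558 = 3.410 mg/L.

3.41 mg/L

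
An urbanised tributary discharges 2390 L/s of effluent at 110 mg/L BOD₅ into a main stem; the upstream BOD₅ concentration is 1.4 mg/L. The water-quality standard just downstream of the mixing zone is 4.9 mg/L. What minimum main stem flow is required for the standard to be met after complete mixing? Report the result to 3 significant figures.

Set C_mix = 4.9: (Q·1.400 + 2390·110.0) / (Q + 2390) = 4.9
→ Q = 2390·(110.0 − 4.9)/(4.9 − 1.400) = 71770 L/s.

71800 L/s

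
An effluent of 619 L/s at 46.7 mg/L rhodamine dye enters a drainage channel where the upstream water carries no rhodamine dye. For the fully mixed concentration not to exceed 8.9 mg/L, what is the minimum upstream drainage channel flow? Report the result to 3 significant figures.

2630 L/s

Set C_mix = 8.9: (Q·0 + 619.0·46.70) / (Q + 619.0) = 8.9
→ Q = 619.0·(46.70 − 8.9)/(8.9 − 0) = 2629 L/s.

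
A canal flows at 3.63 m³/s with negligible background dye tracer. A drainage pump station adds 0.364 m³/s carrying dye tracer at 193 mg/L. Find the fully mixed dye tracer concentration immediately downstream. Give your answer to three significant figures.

After mixing, C = (3.630·0 + 0.3640·193.0) / 3.994 = 70.25/3.994 = 17.59 mg/L.

17.6 mg/L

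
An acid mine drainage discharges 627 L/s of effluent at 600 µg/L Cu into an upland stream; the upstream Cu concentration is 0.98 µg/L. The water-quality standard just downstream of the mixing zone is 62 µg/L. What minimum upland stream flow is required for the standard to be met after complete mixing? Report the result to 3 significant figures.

5530 L/s

Set C_mix = 62: (Q·0.9800 + 627.0·600.0) / (Q + 627.0) = 62
→ Q = 627.0·(600.0 − 62)/(62 − 0.9800) = 5528 L/s.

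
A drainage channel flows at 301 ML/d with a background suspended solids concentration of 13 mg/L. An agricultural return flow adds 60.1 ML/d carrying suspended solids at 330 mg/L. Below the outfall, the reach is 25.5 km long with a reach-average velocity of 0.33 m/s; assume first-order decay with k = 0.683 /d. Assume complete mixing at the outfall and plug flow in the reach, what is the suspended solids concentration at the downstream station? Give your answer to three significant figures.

Conservation of mass: C = (301.0·13.00 + 60.10·330.0) / 361.1 = 23750/361.1 = 65.76 mg/L.
Travel time t = 25.5·1000 / 0.33 = 77270 s = 21.46 h.
Decay over the reach: 65.76·exp(−kt) = 65.76·0.5429 = 35.70 mg/L.

35.7 mg/L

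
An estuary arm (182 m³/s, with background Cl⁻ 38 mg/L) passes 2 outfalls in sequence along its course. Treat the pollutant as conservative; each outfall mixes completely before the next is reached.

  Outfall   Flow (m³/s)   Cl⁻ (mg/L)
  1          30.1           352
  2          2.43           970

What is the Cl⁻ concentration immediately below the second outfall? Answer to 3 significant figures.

92.6 mg/L

Outfall 1: combined Q = 212.1 m³/s; C = (182.0·38.00 + 30.10·352.0)/212.1 = 82.56 mg/L.
Outfall 2: combined Q = 214.5 m³/s; C = (212.1·82.56 + 2.430·970.0)/214.5 = 92.61 mg/L.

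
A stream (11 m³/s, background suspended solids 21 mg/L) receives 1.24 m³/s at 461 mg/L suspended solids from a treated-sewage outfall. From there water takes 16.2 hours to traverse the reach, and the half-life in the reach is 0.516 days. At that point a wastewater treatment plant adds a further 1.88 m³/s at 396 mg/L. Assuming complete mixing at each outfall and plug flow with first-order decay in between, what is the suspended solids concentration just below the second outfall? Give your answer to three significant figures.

Conservation of mass: C = (11.00·21.00 + 1.240·461.0) / 12.24 = 802.6/12.24 = 65.58 mg/L; combined flow 12.24 m³/s.
Half-life 0.516 d → k = ln 2 / 0.516 = 1.343 d⁻¹.
Decay over the reach: 65.58·exp(−kt) = 65.58·0.4038 = 26.48 mg/L.
Second outfall: C = (12.24·26.48 + 1.880·396.0)/14.12 = 75.68 mg/L.

75.7 mg/L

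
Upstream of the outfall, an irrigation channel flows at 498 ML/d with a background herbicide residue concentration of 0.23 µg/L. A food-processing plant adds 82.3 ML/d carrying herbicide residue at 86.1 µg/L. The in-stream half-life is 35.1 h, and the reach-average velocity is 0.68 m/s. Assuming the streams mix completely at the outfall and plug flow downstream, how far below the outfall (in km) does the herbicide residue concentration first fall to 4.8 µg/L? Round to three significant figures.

Mass balance: C = (498.0·0.2300 + 82.30·86.10) / 580.3 = 7201/580.3 = 12.41 µg/L.
Half-life 35.1 h → k = ln 2 / 35.1 = 0.01975 h⁻¹ = 0.4739 d⁻¹.
Set 12.41·exp(−k·t) = 4.8 → t = ln(12.41/4.8)/k = 173100 s = 48.09 h.
Distance = v·t = 0.68·173100 = 117700 m = 117.7 km.

118 km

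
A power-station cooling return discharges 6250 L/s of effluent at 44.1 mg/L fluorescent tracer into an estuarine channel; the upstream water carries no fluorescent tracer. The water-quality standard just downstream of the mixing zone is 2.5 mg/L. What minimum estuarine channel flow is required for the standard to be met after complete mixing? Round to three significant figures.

Set C_mix = 2.5: (Q·0 + 6250·44.10) / (Q + 6250) = 2.5
→ Q = 6250·(44.10 − 2.5)/(2.5 − 0) = 104000 L/s.

104000 L/s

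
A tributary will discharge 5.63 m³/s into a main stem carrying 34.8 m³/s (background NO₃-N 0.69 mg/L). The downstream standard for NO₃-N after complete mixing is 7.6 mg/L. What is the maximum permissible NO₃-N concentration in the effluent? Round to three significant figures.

50.3 mg/L

At the limit, (Qr·Cr + Qe·Cₑ)/(Qr + Qe) = 7.6:
Cₑ = (40.43·7.6 − 34.80·0.6900) / 5.630 = 50.31 mg/L.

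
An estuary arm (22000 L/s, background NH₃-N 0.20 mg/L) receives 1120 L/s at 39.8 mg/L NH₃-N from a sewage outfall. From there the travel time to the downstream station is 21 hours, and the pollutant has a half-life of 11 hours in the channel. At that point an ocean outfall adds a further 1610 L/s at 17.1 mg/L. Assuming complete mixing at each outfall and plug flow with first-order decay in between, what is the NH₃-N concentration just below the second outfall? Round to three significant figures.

Mass balance: C = (22000·0.2000 + 1120·39.80) / 23120 = 48980/23120 = 2.118 mg/L; combined flow 23120 L/s.
Half-life 11 h → k = ln 2 / 11 = 0.06301 h⁻¹ = 1.512 d⁻¹.
After decay, C = 2.118 × e^(−kt) = 2.118 × 0.2663 = 0.5640 mg/L.
At the second outfall, C = (23120·0.5640 + 1610·17.10) / (23120 + 1610) = 1.641 mg/L.

1.64 mg/L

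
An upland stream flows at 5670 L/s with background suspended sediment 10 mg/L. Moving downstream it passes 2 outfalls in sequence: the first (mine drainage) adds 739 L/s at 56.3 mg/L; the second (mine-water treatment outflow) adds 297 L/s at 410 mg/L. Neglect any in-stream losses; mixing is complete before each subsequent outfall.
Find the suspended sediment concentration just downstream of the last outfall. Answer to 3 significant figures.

32.8 mg/L

Outfall 1: combined Q = 6409 L/s; C = (5670·10.00 + 739.0·56.30)/6409 = 15.34 mg/L.
Outfall 2: combined Q = 6706 L/s; C = (6409·15.34 + 297.0·410.0)/6706 = 32.82 mg/L.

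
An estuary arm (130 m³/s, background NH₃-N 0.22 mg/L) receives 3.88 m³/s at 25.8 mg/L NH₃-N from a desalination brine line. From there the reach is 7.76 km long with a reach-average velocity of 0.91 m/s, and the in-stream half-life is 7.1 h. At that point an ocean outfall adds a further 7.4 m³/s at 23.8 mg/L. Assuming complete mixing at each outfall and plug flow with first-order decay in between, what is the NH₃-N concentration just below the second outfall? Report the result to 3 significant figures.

Mixed concentration C = ΣQC/ΣQ = (130.0·0.2200 + 3.880·25.80) / 133.9 = 128.7/133.9 = 0.9613 mg/L; combined flow 133.9 m³/s.
Travel time t = 7.76·1000 / 0.91 = 8527 s = 2.369 h.
Half-life 7.1 h → k = ln 2 / 7.1 = 0.09763 h⁻¹ = 2.343 d⁻¹.
First-order decay: C = 0.9613·exp(−k·t) = 0.9613·0.7935 = 0.7629 mg/L.
Second outfall: C = (133.9·0.7629 + 7.400·23.80)/141.3 = 1.970 mg/L.

1.97 mg/L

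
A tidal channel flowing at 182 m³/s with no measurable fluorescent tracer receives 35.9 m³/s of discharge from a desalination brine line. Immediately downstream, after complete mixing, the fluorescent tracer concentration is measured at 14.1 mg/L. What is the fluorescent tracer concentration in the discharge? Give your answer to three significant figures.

Mass balance: 182.0·0 + 35.90·Cₑ = 217.9·14.10
→ Cₑ = (217.9·14.10 − 182.0·0) / 35.90 = 85.58 mg/L.

85.6 mg/L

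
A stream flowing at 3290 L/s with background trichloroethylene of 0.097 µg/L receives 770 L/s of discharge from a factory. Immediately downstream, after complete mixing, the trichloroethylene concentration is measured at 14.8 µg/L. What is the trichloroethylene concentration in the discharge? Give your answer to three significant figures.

Mass balance: 3290·0.09700 + 770.0·Cₑ = 4060·14.80
→ Cₑ = (4060·14.80 − 3290·0.09700) / 770.0 = 77.62 µg/L.

77.6 µg/L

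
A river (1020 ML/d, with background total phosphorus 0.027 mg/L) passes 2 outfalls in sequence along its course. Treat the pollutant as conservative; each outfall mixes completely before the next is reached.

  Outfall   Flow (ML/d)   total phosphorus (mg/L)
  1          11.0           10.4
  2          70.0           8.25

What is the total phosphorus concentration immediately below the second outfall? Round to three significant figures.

0.653 mg/L

Outfall 1: combined Q = 1031 ML/d; C = (1020·0.02700 + 11.00·10.40)/1031 = 0.1377 mg/L.
Outfall 2: combined Q = 1101 ML/d; C = (1031·0.1377 + 70.00·8.250)/1101 = 0.6534 mg/L.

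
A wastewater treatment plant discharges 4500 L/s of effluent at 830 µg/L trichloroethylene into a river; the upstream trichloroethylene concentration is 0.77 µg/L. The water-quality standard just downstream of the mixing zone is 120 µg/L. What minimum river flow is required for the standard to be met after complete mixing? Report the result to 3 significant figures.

26800 L/s

Set C_mix = 120: (Q·0.7700 + 4500·830.0) / (Q + 4500) = 120
→ Q = 4500·(830.0 − 120)/(120 − 0.7700) = 26800 L/s.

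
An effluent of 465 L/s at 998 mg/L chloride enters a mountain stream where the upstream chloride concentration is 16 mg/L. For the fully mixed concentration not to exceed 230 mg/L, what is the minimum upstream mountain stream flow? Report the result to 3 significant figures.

1670 L/s

Set C_mix = 230: (Q·16.00 + 465.0·998.0) / (Q + 465.0) = 230
→ Q = 465.0·(998.0 − 230)/(230 − 16.00) = 1669 L/s.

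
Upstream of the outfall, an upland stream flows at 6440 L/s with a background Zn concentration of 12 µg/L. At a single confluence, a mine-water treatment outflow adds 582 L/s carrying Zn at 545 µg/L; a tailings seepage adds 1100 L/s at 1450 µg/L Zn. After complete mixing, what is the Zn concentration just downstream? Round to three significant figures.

After mixing, C = (6440·12.00 + 582.0·545.0 + 1100·1450) / 8122 = 1989000/8122 = 244.9 µg/L.

245 µg/L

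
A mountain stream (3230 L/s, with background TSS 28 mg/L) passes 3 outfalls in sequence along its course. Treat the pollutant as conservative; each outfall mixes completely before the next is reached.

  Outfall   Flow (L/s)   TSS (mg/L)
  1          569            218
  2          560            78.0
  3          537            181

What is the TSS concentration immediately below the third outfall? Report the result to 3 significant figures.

72.6 mg/L

Outfall 1: combined Q = 3799 L/s; C = (3230·28.00 + 569.0·218.0)/3799 = 56.46 mg/L.
Outfall 2: combined Q = 4359 L/s; C = (3799·56.46 + 560.0·78.00)/4359 = 59.23 mg/L.
Outfall 3: combined Q = 4896 L/s; C = (4359·59.23 + 537.0·181.0)/4896 = 72.58 mg/L.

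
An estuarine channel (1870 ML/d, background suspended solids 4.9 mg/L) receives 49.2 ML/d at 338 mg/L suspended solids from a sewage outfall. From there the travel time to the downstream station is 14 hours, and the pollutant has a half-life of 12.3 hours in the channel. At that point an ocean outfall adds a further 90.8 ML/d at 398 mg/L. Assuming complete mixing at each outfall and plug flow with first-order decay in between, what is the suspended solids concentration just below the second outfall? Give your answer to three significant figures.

Mass balance: C = (1870·4.900 + 49.20·338.0) / 1919 = 25790/1919 = 13.44 mg/L; combined flow 1919 ML/d.
Half-life 12.3 h → k = ln 2 / 12.3 = 0.05635 h⁻¹ = 1.352 d⁻¹.
After decay, C = 13.44 × e^(−kt) = 13.44 × 0.4543 = 6.106 mg/L.
Second outfall: C = (1919·6.106 + 90.80·398.0)/2010 = 23.81 mg/L.

23.8 mg/L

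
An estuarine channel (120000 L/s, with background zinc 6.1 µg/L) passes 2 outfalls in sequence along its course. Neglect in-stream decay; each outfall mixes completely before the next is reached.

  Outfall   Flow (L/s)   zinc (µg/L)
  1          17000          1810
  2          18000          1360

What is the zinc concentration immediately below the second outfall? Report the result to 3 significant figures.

361 µg/L

After outfall 1: Q = 120000 + 17000 = 137000 L/s; C = (120000·6.100 + 17000·1810)/137000 = 229.9 µg/L.
After outfall 2: Q = 137000 + 18000 = 155000 L/s; C = (137000·229.9 + 18000·1360)/155000 = 361.2 µg/L.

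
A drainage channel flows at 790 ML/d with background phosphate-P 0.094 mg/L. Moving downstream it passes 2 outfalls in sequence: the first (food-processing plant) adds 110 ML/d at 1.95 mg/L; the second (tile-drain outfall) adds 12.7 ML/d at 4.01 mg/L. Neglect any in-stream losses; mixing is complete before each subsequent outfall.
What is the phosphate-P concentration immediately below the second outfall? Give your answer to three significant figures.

Below outfall 1: Q → 900.0 ML/d, C = (790.0·0.09400 + 110.0·1.950)/900.0 = 0.3208 mg/L.
Below outfall 2: Q → 912.7 ML/d, C = (900.0·0.3208 + 12.70·4.010)/912.7 = 0.3722 mg/L.

0.372 mg/L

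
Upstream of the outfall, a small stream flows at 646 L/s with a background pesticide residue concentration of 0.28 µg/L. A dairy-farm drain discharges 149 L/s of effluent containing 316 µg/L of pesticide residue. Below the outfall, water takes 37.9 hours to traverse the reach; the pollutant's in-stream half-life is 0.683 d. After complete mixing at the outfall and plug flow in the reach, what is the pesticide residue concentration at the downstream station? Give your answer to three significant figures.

Mass balance: C = (646.0·0.2800 + 149.0·316.0) / 795.0 = 47260/795.0 = 59.45 µg/L.
Half-life 0.683 d → k = ln 2 / 0.683 = 1.015 d⁻¹.
Decay over the reach: 59.45·exp(−kt) = 59.45·0.2014 = 11.97 µg/L.

12.0 µg/L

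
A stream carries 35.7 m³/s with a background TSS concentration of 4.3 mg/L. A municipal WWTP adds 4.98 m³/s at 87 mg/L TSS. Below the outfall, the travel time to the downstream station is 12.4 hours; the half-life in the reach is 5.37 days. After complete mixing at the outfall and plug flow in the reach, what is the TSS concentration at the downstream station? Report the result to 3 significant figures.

Mixed concentration C = ΣQC/ΣQ = (35.70·4.300 + 4.980·87.00) / 40.68 = 586.8/40.68 = 14.42 mg/L.
Half-life 5.37 d → k = ln 2 / 5.37 = 0.1291 d⁻¹.
Applying C = C₀e^(−kt): 14.42 × 0.9355 = 13.49 mg/L.

13.5 mg/L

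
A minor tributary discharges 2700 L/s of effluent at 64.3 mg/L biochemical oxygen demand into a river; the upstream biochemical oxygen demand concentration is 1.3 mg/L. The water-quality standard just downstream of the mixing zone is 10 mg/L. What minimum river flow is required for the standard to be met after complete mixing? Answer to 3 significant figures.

16900 L/s

Set C_mix = 10: (Q·1.300 + 2700·64.30) / (Q + 2700) = 10
→ Q = 2700·(64.30 − 10)/(10 − 1.300) = 16850 L/s.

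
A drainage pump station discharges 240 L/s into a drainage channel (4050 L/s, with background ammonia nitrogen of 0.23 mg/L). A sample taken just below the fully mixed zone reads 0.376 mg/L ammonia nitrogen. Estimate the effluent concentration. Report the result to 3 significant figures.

2.84 mg/L

Mass balance: 4050·0.2300 + 240.0·Cₑ = 4290·0.3760
→ Cₑ = (4290·0.3760 − 4050·0.2300) / 240.0 = 2.840 mg/L.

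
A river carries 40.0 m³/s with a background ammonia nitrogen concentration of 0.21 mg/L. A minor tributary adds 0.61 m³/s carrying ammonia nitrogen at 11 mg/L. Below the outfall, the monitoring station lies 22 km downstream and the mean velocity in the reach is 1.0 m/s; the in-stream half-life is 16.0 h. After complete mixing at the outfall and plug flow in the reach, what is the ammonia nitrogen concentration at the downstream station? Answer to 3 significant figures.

Conservation of mass: C = (40.00·0.2100 + 0.6100·11.00) / 40.61 = 15.11/40.61 = 0.3721 mg/L.
Travel time t = 22·1000 / 1.0 = 22000 s = 6.111 h.
Half-life 16.0 h → k = ln 2 / 16.0 = 0.04332 h⁻¹ = 1.040 d⁻¹.
Applying C = C₀e^(−kt): 0.3721 × 0.7674 = 0.2855 mg/L.

0.286 mg/L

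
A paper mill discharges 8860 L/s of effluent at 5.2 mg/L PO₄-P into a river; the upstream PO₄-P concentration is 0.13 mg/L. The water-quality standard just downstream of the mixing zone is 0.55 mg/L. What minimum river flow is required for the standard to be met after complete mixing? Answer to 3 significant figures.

98100 L/s

Set C_mix = 0.55: (Q·0.1300 + 8860·5.200) / (Q + 8860) = 0.55
→ Q = 8860·(5.200 − 0.55)/(0.55 − 0.1300) = 98090 L/s.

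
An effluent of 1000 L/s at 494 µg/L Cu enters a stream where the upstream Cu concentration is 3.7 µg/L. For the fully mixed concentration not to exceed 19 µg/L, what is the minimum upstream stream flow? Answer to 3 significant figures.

31000 L/s

Set C_mix = 19: (Q·3.700 + 1000·494.0) / (Q + 1000) = 19
→ Q = 1000·(494.0 − 19)/(19 − 3.700) = 31050 L/s.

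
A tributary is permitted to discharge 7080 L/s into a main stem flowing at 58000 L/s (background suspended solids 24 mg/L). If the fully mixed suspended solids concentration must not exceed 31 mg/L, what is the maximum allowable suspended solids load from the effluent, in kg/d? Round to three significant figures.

54000 kg/d

Mass balance at the limit: 58000·24.00 + 7080·Cₑ = 65080·31 → Cₑ = 88.34 mg/L.
7080 L/s = 7.080 m³/s. Load = 7.080 m³/s × 88.34 g/m³ × 86 400 s/d = 54040 kg/d.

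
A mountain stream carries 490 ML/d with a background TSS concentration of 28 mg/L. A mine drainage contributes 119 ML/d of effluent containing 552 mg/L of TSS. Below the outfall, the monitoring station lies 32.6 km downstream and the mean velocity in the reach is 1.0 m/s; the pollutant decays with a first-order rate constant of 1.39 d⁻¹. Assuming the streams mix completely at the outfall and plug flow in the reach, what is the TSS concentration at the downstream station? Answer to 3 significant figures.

Mixed concentration C = ΣQC/ΣQ = (490.0·28.00 + 119.0·552.0) / 609.0 = 79410/609.0 = 130.4 mg/L.
Travel time t = 32.6·1000 / 1.0 = 32600 s = 9.056 h.
First-order decay: C = 130.4·exp(−k·t) = 130.4·0.5919 = 77.17 mg/L.

77.2 mg/L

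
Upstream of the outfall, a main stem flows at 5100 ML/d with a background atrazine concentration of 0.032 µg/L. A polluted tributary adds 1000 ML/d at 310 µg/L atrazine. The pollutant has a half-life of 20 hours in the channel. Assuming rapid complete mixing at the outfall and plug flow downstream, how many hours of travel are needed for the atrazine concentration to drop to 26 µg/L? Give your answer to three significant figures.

19.4 h

Conservation of mass: C = (5100·0.03200 + 1000·310.0) / 6100 = 310200/6100 = 50.85 µg/L.
Half-life 20 h → k = ln 2 / 20 = 0.03466 h⁻¹ = 0.8318 d⁻¹.
50.85·exp(−k·t) = 26 → t = ln(50.85/26)/k = 69670 s = 19.35 h.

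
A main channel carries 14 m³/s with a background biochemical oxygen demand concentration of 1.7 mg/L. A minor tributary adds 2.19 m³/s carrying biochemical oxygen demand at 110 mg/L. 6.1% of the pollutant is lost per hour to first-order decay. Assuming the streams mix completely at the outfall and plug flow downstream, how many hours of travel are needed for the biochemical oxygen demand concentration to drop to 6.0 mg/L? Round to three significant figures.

15.9 h

Conservation of mass: C = (14.00·1.700 + 2.190·110.0) / 16.19 = 264.7/16.19 = 16.35 mg/L.
6.1%/h lost → k = −ln(1 − 0.061) = 0.06294 h⁻¹.
16.35·exp(−k·t) = 6.0 → t = ln(16.35/6.0)/k = 57340 s = 15.93 h.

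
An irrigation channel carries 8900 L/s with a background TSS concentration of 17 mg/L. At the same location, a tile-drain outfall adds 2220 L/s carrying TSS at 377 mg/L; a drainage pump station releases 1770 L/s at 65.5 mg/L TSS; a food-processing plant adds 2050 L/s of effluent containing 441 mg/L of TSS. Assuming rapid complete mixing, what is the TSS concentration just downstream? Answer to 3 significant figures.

134 mg/L

After mixing, C = (8900·17.00 + 2220·377.0 + 1770·65.50 + 2050·441.0) / 14940 = 2008000/14940 = 134.4 mg/L.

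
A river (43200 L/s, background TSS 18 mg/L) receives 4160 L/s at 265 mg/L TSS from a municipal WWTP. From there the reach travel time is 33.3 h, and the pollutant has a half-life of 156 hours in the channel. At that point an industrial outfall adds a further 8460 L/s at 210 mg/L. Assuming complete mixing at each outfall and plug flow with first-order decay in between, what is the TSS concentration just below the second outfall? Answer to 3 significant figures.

After mixing, C = (43200·18.00 + 4160·265.0) / 47360 = 1880000/47360 = 39.70 mg/L; combined flow 47360 L/s.
Half-life 156 h → k = ln 2 / 156 = 0.004443 h⁻¹ = 0.1066 d⁻¹.
Applying C = C₀e^(−kt): 39.70 × 0.8625 = 34.24 mg/L.
Second outfall: C = (47360·34.24 + 8460·210.0)/55820 = 60.87 mg/L.

60.9 mg/L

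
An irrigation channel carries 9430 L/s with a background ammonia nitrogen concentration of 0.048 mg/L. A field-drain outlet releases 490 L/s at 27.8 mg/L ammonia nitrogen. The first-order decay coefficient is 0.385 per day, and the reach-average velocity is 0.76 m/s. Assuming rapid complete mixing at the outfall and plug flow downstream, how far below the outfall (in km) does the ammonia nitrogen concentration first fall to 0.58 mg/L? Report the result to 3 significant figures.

Mixed concentration C = ΣQC/ΣQ = (9430·0.04800 + 490.0·27.80) / 9920 = 14070/9920 = 1.419 mg/L.
Set 1.419·exp(−k·t) = 0.58 → t = ln(1.419/0.58)/k = 200800 s = 55.76 h.
Distance = v·t = 0.76·200800 = 152600 m = 152.6 km.

153 km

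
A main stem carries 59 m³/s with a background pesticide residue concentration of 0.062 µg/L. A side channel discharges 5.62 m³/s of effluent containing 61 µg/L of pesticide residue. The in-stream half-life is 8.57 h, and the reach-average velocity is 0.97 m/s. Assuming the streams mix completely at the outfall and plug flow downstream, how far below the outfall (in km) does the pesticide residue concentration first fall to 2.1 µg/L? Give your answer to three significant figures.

40.5 km

Mass balance: C = (59.00·0.06200 + 5.620·61.00) / 64.62 = 346.5/64.62 = 5.362 µg/L.
Half-life 8.57 h → k = ln 2 / 8.57 = 0.08088 h⁻¹ = 1.941 d⁻¹.
Set 5.362·exp(−k·t) = 2.1 → t = ln(5.362/2.1)/k = 41720 s = 11.59 h.
Distance = v·t = 0.97·41720 = 40470 m = 40.47 km.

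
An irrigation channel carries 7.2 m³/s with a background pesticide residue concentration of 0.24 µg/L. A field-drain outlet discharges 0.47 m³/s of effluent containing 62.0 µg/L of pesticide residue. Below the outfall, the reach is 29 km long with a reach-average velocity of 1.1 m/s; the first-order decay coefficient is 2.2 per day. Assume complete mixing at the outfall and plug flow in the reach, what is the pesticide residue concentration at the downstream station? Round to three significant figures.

2.06 µg/L

Mixed concentration C = ΣQC/ΣQ = (7.200·0.2400 + 0.4700·62.00) / 7.670 = 30.87/7.670 = 4.025 µg/L.
Travel time t = 29·1000 / 1.1 = 26360 s = 7.323 h.
Decay over the reach: 4.025·exp(−kt) = 4.025·0.5110 = 2.057 µg/L.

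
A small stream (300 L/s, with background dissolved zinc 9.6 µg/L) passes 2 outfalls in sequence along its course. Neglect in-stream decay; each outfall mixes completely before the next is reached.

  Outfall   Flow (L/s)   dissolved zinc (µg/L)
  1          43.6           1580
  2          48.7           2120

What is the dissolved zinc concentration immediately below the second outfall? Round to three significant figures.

Outfall 1: combined Q = 343.6 L/s; C = (300.0·9.600 + 43.60·1580)/343.6 = 208.9 µg/L.
Outfall 2: combined Q = 392.3 L/s; C = (343.6·208.9 + 48.70·2120)/392.3 = 446.1 µg/L.

446 µg/L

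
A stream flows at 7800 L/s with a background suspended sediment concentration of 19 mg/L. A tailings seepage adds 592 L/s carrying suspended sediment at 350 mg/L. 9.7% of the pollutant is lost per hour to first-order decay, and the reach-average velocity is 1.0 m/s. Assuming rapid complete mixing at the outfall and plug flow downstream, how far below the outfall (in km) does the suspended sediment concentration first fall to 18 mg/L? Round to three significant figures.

30.2 km

Mass balance: C = (7800·19.00 + 592.0·350.0) / 8392 = 355400/8392 = 42.35 mg/L.
9.7%/h lost → k = −ln(1 − 0.097) = 0.1020 h⁻¹.
Set 42.35·exp(−k·t) = 18 → t = ln(42.35/18)/k = 30190 s = 8.385 h.
Distance = v·t = 1.0·30190 = 30190 m = 30.19 km.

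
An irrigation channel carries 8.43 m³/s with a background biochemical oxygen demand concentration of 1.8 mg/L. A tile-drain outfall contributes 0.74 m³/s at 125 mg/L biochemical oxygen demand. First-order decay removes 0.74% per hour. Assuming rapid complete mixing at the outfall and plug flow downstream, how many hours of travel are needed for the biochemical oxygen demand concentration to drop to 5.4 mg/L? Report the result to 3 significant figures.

105 h

After mixing, C = (8.430·1.800 + 0.7400·125.0) / 9.170 = 107.7/9.170 = 11.74 mg/L.
0.74%/h lost → k = −ln(1 − 0.0074) = 0.007428 h⁻¹.
11.74·exp(−k·t) = 5.4 → t = ln(11.74/5.4)/k = 376500 s = 104.6 h.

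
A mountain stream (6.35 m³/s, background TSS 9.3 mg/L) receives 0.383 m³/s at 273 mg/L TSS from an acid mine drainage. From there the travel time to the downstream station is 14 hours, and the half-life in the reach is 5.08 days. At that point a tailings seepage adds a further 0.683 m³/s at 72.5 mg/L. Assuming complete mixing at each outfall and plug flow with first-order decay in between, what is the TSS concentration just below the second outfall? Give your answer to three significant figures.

27.1 mg/L

After mixing, C = (6.350·9.300 + 0.3830·273.0) / 6.733 = 163.6/6.733 = 24.30 mg/L; combined flow 6.733 m³/s.
Half-life 5.08 d → k = ln 2 / 5.08 = 0.1364 d⁻¹.
First-order decay: C = 24.30·exp(−k·t) = 24.30·0.9235 = 22.44 mg/L.
At the second outfall, C = (6.733·22.44 + 0.6830·72.50) / (6.733 + 0.6830) = 27.05 mg/L.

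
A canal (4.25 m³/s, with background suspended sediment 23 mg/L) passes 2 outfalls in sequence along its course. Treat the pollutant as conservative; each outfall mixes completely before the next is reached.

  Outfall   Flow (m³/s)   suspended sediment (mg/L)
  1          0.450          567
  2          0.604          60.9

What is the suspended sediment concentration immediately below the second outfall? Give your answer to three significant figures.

73.5 mg/L

After outfall 1: Q = 4.250 + 0.4500 = 4.700 m³/s; C = (4.250·23.00 + 0.4500·567.0)/4.700 = 75.09 mg/L.
After outfall 2: Q = 4.700 + 0.6040 = 5.304 m³/s; C = (4.700·75.09 + 0.6040·60.90)/5.304 = 73.47 mg/L.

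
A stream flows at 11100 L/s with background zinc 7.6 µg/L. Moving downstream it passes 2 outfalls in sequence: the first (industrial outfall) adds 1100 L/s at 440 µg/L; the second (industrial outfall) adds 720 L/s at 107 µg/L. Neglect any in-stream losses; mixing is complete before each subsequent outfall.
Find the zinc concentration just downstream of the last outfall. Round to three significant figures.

50.0 µg/L

Outfall 1: combined Q = 12200 L/s; C = (11100·7.600 + 1100·440.0)/12200 = 46.59 µg/L.
Outfall 2: combined Q = 12920 L/s; C = (12200·46.59 + 720.0·107.0)/12920 = 49.95 µg/L.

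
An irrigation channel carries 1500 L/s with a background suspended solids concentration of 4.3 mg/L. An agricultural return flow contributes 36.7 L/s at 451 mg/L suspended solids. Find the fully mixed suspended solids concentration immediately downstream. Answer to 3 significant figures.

Mass balance: C = (1500·4.300 + 36.70·451.0) / 1537 = 23000/1537 = 14.97 mg/L.

15.0 mg/L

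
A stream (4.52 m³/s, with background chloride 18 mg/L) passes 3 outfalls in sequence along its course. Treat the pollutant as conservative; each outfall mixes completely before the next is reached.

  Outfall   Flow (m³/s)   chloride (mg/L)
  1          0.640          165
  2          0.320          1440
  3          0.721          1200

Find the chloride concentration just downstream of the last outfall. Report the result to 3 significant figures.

Below outfall 1: Q → 5.160 m³/s, C = (4.520·18.00 + 0.6400·165.0)/5.160 = 36.23 mg/L.
Below outfall 2: Q → 5.480 m³/s, C = (5.160·36.23 + 0.3200·1440)/5.480 = 118.2 mg/L.
Below outfall 3: Q → 6.201 m³/s, C = (5.480·118.2 + 0.7210·1200)/6.201 = 244.0 mg/L.

244 mg/L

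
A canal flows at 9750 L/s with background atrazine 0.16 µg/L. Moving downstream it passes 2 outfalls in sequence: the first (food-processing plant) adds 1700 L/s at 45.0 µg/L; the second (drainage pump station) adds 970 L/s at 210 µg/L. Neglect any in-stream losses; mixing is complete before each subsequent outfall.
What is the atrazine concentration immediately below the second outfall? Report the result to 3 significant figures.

Below outfall 1: Q → 11450 L/s, C = (9750·0.1600 + 1700·45.00)/11450 = 6.817 µg/L.
Below outfall 2: Q → 12420 L/s, C = (11450·6.817 + 970.0·210.0)/12420 = 22.69 µg/L.

22.7 µg/L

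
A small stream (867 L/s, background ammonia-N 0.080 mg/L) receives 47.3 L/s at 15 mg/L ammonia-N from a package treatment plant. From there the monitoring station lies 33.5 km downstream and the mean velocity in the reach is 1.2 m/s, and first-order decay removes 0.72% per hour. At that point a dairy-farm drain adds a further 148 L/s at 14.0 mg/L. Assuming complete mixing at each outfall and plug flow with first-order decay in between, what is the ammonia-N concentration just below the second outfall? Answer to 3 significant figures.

2.64 mg/L

Conservation of mass: C = (867.0·0.08000 + 47.30·15.00) / 914.3 = 778.9/914.3 = 0.8519 mg/L; combined flow 914.3 L/s.
Travel time t = 33.5·1000 / 1.2 = 27920 s = 7.755 h.
0.72%/h lost → k = −ln(1 − 0.0072) = 0.007226 h⁻¹.
Decay over the reach: 0.8519·exp(−kt) = 0.8519·0.9455 = 0.8054 mg/L.
At the second outfall, C = (914.3·0.8054 + 148.0·14.00) / (914.3 + 148.0) = 2.644 mg/L.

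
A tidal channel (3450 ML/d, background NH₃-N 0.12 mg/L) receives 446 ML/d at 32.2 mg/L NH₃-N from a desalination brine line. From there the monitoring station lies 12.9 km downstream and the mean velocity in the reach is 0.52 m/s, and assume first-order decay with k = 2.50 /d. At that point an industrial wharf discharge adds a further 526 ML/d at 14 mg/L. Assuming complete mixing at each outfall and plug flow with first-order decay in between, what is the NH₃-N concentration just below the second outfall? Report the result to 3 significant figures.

3.30 mg/L

After mixing, C = (3450·0.1200 + 446.0·32.20) / 3896 = 14780/3896 = 3.792 mg/L; combined flow 3896 ML/d.
Travel time t = 12.9·1000 / 0.52 = 24810 s = 6.891 h.
Decay over the reach: 3.792·exp(−kt) = 3.792·0.4878 = 1.850 mg/L.
Second outfall: C = (3896·1.850 + 526.0·14.00)/4422 = 3.295 mg/L.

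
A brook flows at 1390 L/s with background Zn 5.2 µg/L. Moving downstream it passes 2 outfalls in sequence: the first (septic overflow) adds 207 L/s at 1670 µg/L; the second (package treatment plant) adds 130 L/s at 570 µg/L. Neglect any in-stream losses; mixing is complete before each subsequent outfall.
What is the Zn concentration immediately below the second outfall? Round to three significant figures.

Outfall 1: combined Q = 1597 L/s; C = (1390·5.200 + 207.0·1670)/1597 = 221.0 µg/L.
Outfall 2: combined Q = 1727 L/s; C = (1597·221.0 + 130.0·570.0)/1727 = 247.3 µg/L.

247 µg/L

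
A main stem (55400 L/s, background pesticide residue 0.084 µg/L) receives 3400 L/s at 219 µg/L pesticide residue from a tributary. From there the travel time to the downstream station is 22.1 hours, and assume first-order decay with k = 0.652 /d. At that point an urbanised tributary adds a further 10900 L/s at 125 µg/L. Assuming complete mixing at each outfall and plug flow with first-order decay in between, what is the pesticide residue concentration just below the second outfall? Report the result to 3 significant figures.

Mixed concentration C = ΣQC/ΣQ = (55400·0.08400 + 3400·219.0) / 58800 = 749300/58800 = 12.74 µg/L; combined flow 58800 L/s.
Decay over the reach: 12.74·exp(−kt) = 12.74·0.5486 = 6.991 µg/L.
Second outfall: C = (58800·6.991 + 10900·125.0)/69700 = 25.45 µg/L.

25.4 µg/L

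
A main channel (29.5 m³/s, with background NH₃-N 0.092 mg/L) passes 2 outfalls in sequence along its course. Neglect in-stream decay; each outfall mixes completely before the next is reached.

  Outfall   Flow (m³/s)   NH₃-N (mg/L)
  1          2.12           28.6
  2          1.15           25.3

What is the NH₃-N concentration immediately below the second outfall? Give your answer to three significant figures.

2.82 mg/L

Outfall 1: combined Q = 31.62 m³/s; C = (29.50·0.09200 + 2.120·28.60)/31.62 = 2.003 mg/L.
Outfall 2: combined Q = 32.77 m³/s; C = (31.62·2.003 + 1.150·25.30)/32.77 = 2.821 mg/L.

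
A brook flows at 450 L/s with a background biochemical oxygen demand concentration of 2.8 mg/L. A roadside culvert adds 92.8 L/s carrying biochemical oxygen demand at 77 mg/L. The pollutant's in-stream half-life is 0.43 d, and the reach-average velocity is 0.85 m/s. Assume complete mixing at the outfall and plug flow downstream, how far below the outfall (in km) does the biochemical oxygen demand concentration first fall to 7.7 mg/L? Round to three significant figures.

31.8 km

Mixed concentration C = ΣQC/ΣQ = (450.0·2.800 + 92.80·77.00) / 542.8 = 8406/542.8 = 15.49 mg/L.
Half-life 0.43 d → k = ln 2 / 0.43 = 1.612 d⁻¹.
Set 15.49·exp(−k·t) = 7.7 → t = ln(15.49/7.7)/k = 37450 s = 10.40 h.
Distance = v·t = 0.85·37450 = 31830 m = 31.83 km.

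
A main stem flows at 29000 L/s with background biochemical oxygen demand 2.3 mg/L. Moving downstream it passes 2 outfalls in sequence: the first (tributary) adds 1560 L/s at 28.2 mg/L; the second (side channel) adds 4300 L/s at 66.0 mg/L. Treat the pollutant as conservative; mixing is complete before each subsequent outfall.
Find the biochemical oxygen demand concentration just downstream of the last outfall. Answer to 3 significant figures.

11.3 mg/L

Outfall 1: combined Q = 30560 L/s; C = (29000·2.300 + 1560·28.20)/30560 = 3.622 mg/L.
Outfall 2: combined Q = 34860 L/s; C = (30560·3.622 + 4300·66.00)/34860 = 11.32 mg/L.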